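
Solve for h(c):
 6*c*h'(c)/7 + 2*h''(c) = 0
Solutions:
 h(c) = C1 + C2*erf(sqrt(42)*c/14)


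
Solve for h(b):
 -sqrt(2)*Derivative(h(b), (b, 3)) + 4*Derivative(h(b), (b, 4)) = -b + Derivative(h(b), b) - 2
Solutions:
 h(b) = C1 + C2*exp(b*(-2^(1/3)*(sqrt(2) + 108 + sqrt(-2 + (sqrt(2) + 108)^2))^(1/3) - 2^(2/3)/(sqrt(2) + 108 + sqrt(-2 + (sqrt(2) + 108)^2))^(1/3) + 2*sqrt(2))/24)*sin(2^(1/3)*sqrt(3)*b*(-(sqrt(2) + 108 + sqrt(-2 + (sqrt(2) + 108)^2))^(1/3) + 2^(1/3)/(sqrt(2) + 108 + sqrt(-2 + (sqrt(2) + 108)^2))^(1/3))/24) + C3*exp(b*(-2^(1/3)*(sqrt(2) + 108 + sqrt(-2 + (sqrt(2) + 108)^2))^(1/3) - 2^(2/3)/(sqrt(2) + 108 + sqrt(-2 + (sqrt(2) + 108)^2))^(1/3) + 2*sqrt(2))/24)*cos(2^(1/3)*sqrt(3)*b*(-(sqrt(2) + 108 + sqrt(-2 + (sqrt(2) + 108)^2))^(1/3) + 2^(1/3)/(sqrt(2) + 108 + sqrt(-2 + (sqrt(2) + 108)^2))^(1/3))/24) + C4*exp(b*(2^(2/3)/(sqrt(2) + 108 + sqrt(-2 + (sqrt(2) + 108)^2))^(1/3) + sqrt(2) + 2^(1/3)*(sqrt(2) + 108 + sqrt(-2 + (sqrt(2) + 108)^2))^(1/3))/12) + b^2/2 + 2*b


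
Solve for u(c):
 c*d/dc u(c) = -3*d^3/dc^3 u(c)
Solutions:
 u(c) = C1 + Integral(C2*airyai(-3^(2/3)*c/3) + C3*airybi(-3^(2/3)*c/3), c)


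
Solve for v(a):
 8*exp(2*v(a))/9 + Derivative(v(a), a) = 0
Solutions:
 v(a) = log(-1/(C1 - 8*a))/2 - log(2)/2 + log(3)
 v(a) = log(-sqrt(1/(C1 + 8*a))) - log(2)/2 + log(3)


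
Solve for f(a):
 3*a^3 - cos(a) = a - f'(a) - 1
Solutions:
 f(a) = C1 - 3*a^4/4 + a^2/2 - a + sin(a)


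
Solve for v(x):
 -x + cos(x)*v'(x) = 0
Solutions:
 v(x) = C1 + Integral(x/cos(x), x)


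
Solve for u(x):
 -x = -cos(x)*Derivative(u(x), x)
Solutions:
 u(x) = C1 + Integral(x/cos(x), x)


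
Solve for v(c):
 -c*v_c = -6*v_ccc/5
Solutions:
 v(c) = C1 + Integral(C2*airyai(5^(1/3)*6^(2/3)*c/6) + C3*airybi(5^(1/3)*6^(2/3)*c/6), c)


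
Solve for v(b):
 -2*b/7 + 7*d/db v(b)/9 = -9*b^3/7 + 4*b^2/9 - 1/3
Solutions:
 v(b) = C1 - 81*b^4/196 + 4*b^3/21 + 9*b^2/49 - 3*b/7


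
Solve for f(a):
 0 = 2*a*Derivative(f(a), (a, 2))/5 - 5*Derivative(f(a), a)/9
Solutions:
 f(a) = C1 + C2*a^(43/18)


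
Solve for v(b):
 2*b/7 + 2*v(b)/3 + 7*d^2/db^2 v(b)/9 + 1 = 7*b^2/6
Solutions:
 v(b) = C1*sin(sqrt(42)*b/7) + C2*cos(sqrt(42)*b/7) + 7*b^2/4 - 3*b/7 - 67/12


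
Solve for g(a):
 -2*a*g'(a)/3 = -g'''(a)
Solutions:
 g(a) = C1 + Integral(C2*airyai(2^(1/3)*3^(2/3)*a/3) + C3*airybi(2^(1/3)*3^(2/3)*a/3), a)


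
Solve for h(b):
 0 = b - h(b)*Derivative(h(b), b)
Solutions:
 h(b) = -sqrt(C1 + b^2)
 h(b) = sqrt(C1 + b^2)


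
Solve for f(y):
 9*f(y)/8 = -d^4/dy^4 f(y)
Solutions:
 f(y) = (C1*sin(2^(3/4)*sqrt(3)*y/4) + C2*cos(2^(3/4)*sqrt(3)*y/4))*exp(-2^(3/4)*sqrt(3)*y/4) + (C3*sin(2^(3/4)*sqrt(3)*y/4) + C4*cos(2^(3/4)*sqrt(3)*y/4))*exp(2^(3/4)*sqrt(3)*y/4)


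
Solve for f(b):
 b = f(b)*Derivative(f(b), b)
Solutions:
 f(b) = -sqrt(C1 + b^2)
 f(b) = sqrt(C1 + b^2)


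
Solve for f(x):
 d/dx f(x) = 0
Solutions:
 f(x) = C1


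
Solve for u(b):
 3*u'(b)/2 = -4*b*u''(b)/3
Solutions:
 u(b) = C1 + C2/b^(1/8)


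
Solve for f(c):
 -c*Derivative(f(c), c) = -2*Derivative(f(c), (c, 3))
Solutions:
 f(c) = C1 + Integral(C2*airyai(2^(2/3)*c/2) + C3*airybi(2^(2/3)*c/2), c)


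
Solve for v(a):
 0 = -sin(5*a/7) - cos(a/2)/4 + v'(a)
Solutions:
 v(a) = C1 + sin(a/2)/2 - 7*cos(5*a/7)/5


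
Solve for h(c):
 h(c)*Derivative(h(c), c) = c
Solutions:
 h(c) = -sqrt(C1 + c^2)
 h(c) = sqrt(C1 + c^2)


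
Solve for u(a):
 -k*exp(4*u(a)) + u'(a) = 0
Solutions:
 u(a) = log(-(-1/(C1 + 4*a*k))^(1/4))
 u(a) = log(-1/(C1 + 4*a*k))/4
 u(a) = log(-I*(-1/(C1 + 4*a*k))^(1/4))
 u(a) = log(I*(-1/(C1 + 4*a*k))^(1/4))


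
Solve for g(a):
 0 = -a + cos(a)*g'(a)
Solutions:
 g(a) = C1 + Integral(a/cos(a), a)


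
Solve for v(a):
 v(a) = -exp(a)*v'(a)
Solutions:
 v(a) = C1*exp(exp(-a))


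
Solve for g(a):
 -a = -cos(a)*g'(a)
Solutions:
 g(a) = C1 + Integral(a/cos(a), a)


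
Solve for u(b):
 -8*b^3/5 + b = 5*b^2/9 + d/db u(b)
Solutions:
 u(b) = C1 - 2*b^4/5 - 5*b^3/27 + b^2/2


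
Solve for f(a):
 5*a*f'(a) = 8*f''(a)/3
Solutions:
 f(a) = C1 + C2*erfi(sqrt(15)*a/4)


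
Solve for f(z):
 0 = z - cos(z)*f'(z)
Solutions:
 f(z) = C1 + Integral(z/cos(z), z)


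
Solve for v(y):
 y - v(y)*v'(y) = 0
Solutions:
 v(y) = -sqrt(C1 + y^2)
 v(y) = sqrt(C1 + y^2)


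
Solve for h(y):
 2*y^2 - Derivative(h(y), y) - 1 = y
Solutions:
 h(y) = C1 + 2*y^3/3 - y^2/2 - y


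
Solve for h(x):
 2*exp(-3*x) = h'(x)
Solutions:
 h(x) = C1 - 2*exp(-3*x)/3


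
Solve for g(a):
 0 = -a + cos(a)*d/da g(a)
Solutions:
 g(a) = C1 + Integral(a/cos(a), a)


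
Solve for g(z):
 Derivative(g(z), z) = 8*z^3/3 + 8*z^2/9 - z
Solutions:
 g(z) = C1 + 2*z^4/3 + 8*z^3/27 - z^2/2


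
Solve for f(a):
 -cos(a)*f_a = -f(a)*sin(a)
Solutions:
 f(a) = C1/cos(a)


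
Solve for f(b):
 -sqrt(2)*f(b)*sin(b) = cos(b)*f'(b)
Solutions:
 f(b) = C1*cos(b)^(sqrt(2))


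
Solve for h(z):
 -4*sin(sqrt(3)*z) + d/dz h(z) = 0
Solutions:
 h(z) = C1 - 4*sqrt(3)*cos(sqrt(3)*z)/3


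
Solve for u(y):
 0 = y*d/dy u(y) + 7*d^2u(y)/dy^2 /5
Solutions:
 u(y) = C1 + C2*erf(sqrt(70)*y/14)


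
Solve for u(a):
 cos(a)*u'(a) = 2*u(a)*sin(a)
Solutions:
 u(a) = C1/cos(a)^2


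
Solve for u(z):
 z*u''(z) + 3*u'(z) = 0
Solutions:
 u(z) = C1 + C2/z^2


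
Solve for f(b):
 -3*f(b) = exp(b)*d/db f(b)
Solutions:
 f(b) = C1*exp(3*exp(-b))


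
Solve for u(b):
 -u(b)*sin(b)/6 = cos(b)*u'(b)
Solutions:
 u(b) = C1*cos(b)^(1/6)


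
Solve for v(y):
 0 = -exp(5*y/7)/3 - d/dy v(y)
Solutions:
 v(y) = C1 - 7*exp(5*y/7)/15


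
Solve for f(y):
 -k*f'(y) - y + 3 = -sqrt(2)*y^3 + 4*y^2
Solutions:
 f(y) = C1 + sqrt(2)*y^4/(4*k) - 4*y^3/(3*k) - y^2/(2*k) + 3*y/k


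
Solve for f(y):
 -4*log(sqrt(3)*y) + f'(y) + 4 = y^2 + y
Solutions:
 f(y) = C1 + y^3/3 + y^2/2 + 4*y*log(y) - 8*y + y*log(9)


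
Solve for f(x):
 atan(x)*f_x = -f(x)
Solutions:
 f(x) = C1*exp(-Integral(1/atan(x), x))


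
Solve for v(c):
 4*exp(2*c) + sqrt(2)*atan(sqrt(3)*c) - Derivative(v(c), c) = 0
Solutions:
 v(c) = C1 + sqrt(2)*(c*atan(sqrt(3)*c) - sqrt(3)*log(3*c^2 + 1)/6) + 2*exp(2*c)


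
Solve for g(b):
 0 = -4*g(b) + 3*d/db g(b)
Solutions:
 g(b) = C1*exp(4*b/3)


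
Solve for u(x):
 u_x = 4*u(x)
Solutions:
 u(x) = C1*exp(4*x)


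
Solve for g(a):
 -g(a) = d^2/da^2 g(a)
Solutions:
 g(a) = C1*sin(a) + C2*cos(a)


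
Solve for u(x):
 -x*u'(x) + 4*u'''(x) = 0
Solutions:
 u(x) = C1 + Integral(C2*airyai(2^(1/3)*x/2) + C3*airybi(2^(1/3)*x/2), x)


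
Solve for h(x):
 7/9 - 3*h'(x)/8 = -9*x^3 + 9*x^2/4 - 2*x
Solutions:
 h(x) = C1 + 6*x^4 - 2*x^3 + 8*x^2/3 + 56*x/27


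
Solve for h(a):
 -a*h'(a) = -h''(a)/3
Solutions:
 h(a) = C1 + C2*erfi(sqrt(6)*a/2)


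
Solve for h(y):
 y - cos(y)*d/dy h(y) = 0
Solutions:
 h(y) = C1 + Integral(y/cos(y), y)


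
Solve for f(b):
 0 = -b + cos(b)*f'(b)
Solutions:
 f(b) = C1 + Integral(b/cos(b), b)


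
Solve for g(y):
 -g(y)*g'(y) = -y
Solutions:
 g(y) = -sqrt(C1 + y^2)
 g(y) = sqrt(C1 + y^2)


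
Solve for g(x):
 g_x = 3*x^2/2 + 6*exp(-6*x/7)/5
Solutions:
 g(x) = C1 + x^3/2 - 7*exp(-6*x/7)/5


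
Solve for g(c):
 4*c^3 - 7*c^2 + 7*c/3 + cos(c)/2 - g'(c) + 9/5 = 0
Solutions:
 g(c) = C1 + c^4 - 7*c^3/3 + 7*c^2/6 + 9*c/5 + sin(c)/2


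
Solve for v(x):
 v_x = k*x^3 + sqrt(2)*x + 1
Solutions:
 v(x) = C1 + k*x^4/4 + sqrt(2)*x^2/2 + x


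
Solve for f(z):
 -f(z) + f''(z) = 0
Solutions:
 f(z) = C1*exp(-z) + C2*exp(z)


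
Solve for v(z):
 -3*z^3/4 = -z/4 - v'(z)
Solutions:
 v(z) = C1 + 3*z^4/16 - z^2/8


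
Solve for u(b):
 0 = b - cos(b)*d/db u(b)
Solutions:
 u(b) = C1 + Integral(b/cos(b), b)


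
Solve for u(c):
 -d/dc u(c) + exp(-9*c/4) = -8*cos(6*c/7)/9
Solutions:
 u(c) = C1 + 28*sin(6*c/7)/27 - 4*exp(-9*c/4)/9


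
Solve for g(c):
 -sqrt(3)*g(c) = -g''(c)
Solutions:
 g(c) = C1*exp(-3^(1/4)*c) + C2*exp(3^(1/4)*c)


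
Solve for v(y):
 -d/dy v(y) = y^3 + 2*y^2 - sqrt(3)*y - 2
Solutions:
 v(y) = C1 - y^4/4 - 2*y^3/3 + sqrt(3)*y^2/2 + 2*y


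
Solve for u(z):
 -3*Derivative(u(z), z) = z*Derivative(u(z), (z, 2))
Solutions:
 u(z) = C1 + C2/z^2


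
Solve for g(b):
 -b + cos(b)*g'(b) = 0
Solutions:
 g(b) = C1 + Integral(b/cos(b), b)


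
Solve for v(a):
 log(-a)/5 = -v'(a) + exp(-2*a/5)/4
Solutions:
 v(a) = C1 - a*log(-a)/5 + a/5 - 5*exp(-2*a/5)/8


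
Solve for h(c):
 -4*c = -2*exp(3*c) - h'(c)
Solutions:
 h(c) = C1 + 2*c^2 - 2*exp(3*c)/3


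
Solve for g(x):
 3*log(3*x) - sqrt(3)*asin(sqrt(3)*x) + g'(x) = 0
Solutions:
 g(x) = C1 - 3*x*log(x) - 3*x*log(3) + 3*x + sqrt(3)*(x*asin(sqrt(3)*x) + sqrt(3)*sqrt(1 - 3*x^2)/3)


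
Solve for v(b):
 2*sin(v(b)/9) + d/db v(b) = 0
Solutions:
 2*b + 9*log(cos(v(b)/9) - 1)/2 - 9*log(cos(v(b)/9) + 1)/2 = C1


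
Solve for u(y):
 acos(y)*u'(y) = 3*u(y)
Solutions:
 u(y) = C1*exp(3*Integral(1/acos(y), y))


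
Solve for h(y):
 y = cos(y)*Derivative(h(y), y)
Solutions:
 h(y) = C1 + Integral(y/cos(y), y)


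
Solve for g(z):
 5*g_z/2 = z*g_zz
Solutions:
 g(z) = C1 + C2*z^(7/2)


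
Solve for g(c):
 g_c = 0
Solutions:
 g(c) = C1


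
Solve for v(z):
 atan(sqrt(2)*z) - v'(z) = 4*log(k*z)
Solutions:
 v(z) = C1 - 4*z*log(k*z) + z*atan(sqrt(2)*z) + 4*z - sqrt(2)*log(2*z^2 + 1)/4


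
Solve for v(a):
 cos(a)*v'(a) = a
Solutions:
 v(a) = C1 + Integral(a/cos(a), a)


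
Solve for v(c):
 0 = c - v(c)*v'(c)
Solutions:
 v(c) = -sqrt(C1 + c^2)
 v(c) = sqrt(C1 + c^2)


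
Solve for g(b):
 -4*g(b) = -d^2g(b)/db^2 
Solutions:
 g(b) = C1*exp(-2*b) + C2*exp(2*b)


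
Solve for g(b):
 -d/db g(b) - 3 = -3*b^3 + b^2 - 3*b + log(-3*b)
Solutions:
 g(b) = C1 + 3*b^4/4 - b^3/3 + 3*b^2/2 - b*log(-b) + b*(-2 - log(3))


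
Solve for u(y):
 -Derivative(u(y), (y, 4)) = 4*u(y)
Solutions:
 u(y) = (C1*sin(y) + C2*cos(y))*exp(-y) + (C3*sin(y) + C4*cos(y))*exp(y)


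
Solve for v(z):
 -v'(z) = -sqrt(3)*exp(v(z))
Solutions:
 v(z) = log(-1/(C1 + sqrt(3)*z))


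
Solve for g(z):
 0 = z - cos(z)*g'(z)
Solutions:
 g(z) = C1 + Integral(z/cos(z), z)


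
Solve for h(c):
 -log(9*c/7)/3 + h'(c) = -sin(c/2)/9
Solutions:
 h(c) = C1 + c*log(c)/3 - c*log(7) - c/3 + 2*c*log(21)/3 + 2*cos(c/2)/9


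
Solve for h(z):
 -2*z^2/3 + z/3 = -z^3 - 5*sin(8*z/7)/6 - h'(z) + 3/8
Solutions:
 h(z) = C1 - z^4/4 + 2*z^3/9 - z^2/6 + 3*z/8 + 35*cos(8*z/7)/48


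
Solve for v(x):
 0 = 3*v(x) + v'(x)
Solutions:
 v(x) = C1*exp(-3*x)


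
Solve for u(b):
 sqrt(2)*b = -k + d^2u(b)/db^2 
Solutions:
 u(b) = C1 + C2*b + sqrt(2)*b^3/6 + b^2*k/2


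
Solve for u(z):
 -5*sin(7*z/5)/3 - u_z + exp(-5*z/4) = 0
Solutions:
 u(z) = C1 + 25*cos(7*z/5)/21 - 4*exp(-5*z/4)/5


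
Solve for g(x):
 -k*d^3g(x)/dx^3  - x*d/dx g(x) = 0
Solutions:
 g(x) = C1 + Integral(C2*airyai(x*(-1/k)^(1/3)) + C3*airybi(x*(-1/k)^(1/3)), x)


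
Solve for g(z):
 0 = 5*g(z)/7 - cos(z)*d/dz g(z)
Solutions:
 g(z) = C1*(sin(z) + 1)^(5/14)/(sin(z) - 1)^(5/14)


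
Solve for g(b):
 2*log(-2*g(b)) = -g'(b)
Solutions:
 Integral(1/(log(-_y) + log(2)), (_y, g(b)))/2 = C1 - b


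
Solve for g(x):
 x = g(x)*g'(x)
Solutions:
 g(x) = -sqrt(C1 + x^2)
 g(x) = sqrt(C1 + x^2)


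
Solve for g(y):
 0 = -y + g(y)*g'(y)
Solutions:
 g(y) = -sqrt(C1 + y^2)
 g(y) = sqrt(C1 + y^2)


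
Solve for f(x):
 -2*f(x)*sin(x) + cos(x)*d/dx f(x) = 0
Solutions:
 f(x) = C1/cos(x)^2


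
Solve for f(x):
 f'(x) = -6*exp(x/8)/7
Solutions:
 f(x) = C1 - 48*exp(x/8)/7


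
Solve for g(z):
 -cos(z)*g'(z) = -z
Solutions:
 g(z) = C1 + Integral(z/cos(z), z)


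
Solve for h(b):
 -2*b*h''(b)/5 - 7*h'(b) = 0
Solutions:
 h(b) = C1 + C2/b^(33/2)


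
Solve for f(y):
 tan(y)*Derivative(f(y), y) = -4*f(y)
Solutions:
 f(y) = C1/sin(y)^4


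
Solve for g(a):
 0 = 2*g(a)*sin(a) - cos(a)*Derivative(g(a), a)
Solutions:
 g(a) = C1/cos(a)^2


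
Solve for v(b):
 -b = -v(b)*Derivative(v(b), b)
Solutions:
 v(b) = -sqrt(C1 + b^2)
 v(b) = sqrt(C1 + b^2)


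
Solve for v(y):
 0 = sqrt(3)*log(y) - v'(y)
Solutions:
 v(y) = C1 + sqrt(3)*y*log(y) - sqrt(3)*y


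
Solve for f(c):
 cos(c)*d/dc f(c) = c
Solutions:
 f(c) = C1 + Integral(c/cos(c), c)


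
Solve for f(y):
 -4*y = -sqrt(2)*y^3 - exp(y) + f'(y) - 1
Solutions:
 f(y) = C1 + sqrt(2)*y^4/4 - 2*y^2 + y + exp(y)


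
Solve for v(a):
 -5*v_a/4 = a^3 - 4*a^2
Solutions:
 v(a) = C1 - a^4/5 + 16*a^3/15


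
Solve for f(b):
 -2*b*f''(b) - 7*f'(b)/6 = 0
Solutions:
 f(b) = C1 + C2*b^(5/12)


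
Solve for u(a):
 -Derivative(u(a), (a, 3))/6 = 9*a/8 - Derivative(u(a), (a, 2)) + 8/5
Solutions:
 u(a) = C1 + C2*a + C3*exp(6*a) + 3*a^3/16 + 143*a^2/160


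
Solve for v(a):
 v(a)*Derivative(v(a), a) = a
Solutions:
 v(a) = -sqrt(C1 + a^2)
 v(a) = sqrt(C1 + a^2)


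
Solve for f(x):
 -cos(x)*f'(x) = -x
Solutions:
 f(x) = C1 + Integral(x/cos(x), x)


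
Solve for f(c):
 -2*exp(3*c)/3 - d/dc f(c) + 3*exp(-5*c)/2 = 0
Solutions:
 f(c) = C1 - 2*exp(3*c)/9 - 3*exp(-5*c)/10


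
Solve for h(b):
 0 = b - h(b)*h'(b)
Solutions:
 h(b) = -sqrt(C1 + b^2)
 h(b) = sqrt(C1 + b^2)


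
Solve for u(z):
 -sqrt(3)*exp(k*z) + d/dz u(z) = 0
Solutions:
 u(z) = C1 + sqrt(3)*exp(k*z)/k


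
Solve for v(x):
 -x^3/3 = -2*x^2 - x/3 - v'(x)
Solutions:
 v(x) = C1 + x^4/12 - 2*x^3/3 - x^2/6


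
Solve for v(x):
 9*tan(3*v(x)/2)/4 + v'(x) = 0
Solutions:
 v(x) = -2*asin(C1*exp(-27*x/8))/3 + 2*pi/3
 v(x) = 2*asin(C1*exp(-27*x/8))/3


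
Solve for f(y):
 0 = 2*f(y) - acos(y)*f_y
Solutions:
 f(y) = C1*exp(2*Integral(1/acos(y), y))


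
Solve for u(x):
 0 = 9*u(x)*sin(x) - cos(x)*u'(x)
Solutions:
 u(x) = C1/cos(x)^9


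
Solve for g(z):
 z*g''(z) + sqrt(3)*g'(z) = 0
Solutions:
 g(z) = C1 + C2*z^(1 - sqrt(3))


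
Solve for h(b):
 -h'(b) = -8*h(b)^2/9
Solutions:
 h(b) = -9/(C1 + 8*b)


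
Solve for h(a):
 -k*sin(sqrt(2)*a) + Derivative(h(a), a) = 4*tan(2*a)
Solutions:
 h(a) = C1 - sqrt(2)*k*cos(sqrt(2)*a)/2 - 2*log(cos(2*a))


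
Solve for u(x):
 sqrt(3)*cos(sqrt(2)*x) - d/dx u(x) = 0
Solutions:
 u(x) = C1 + sqrt(6)*sin(sqrt(2)*x)/2


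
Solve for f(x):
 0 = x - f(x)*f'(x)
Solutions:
 f(x) = -sqrt(C1 + x^2)
 f(x) = sqrt(C1 + x^2)


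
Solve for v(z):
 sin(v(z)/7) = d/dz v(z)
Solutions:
 -z + 7*log(cos(v(z)/7) - 1)/2 - 7*log(cos(v(z)/7) + 1)/2 = C1


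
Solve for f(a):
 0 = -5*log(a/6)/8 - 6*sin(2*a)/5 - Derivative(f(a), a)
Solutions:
 f(a) = C1 - 5*a*log(a)/8 + 5*a/8 + 5*a*log(6)/8 + 3*cos(2*a)/5


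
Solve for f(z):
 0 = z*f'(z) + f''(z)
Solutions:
 f(z) = C1 + C2*erf(sqrt(2)*z/2)


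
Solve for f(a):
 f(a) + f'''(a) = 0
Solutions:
 f(a) = C3*exp(-a) + (C1*sin(sqrt(3)*a/2) + C2*cos(sqrt(3)*a/2))*exp(a/2)


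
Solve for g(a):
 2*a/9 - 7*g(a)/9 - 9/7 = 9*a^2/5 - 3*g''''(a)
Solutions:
 g(a) = C1*exp(-21^(1/4)*a/3) + C2*exp(21^(1/4)*a/3) + C3*sin(21^(1/4)*a/3) + C4*cos(21^(1/4)*a/3) - 81*a^2/35 + 2*a/7 - 81/49


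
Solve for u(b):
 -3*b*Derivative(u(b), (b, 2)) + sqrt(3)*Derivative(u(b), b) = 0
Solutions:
 u(b) = C1 + C2*b^(sqrt(3)/3 + 1)


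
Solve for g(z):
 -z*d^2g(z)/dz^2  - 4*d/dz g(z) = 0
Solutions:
 g(z) = C1 + C2/z^3


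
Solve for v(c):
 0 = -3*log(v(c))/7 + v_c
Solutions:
 li(v(c)) = C1 + 3*c/7


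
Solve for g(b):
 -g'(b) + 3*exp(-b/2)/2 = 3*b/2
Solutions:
 g(b) = C1 - 3*b^2/4 - 3*exp(-b/2)


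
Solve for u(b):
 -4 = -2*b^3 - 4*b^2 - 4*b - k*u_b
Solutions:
 u(b) = C1 - b^4/(2*k) - 4*b^3/(3*k) - 2*b^2/k + 4*b/k


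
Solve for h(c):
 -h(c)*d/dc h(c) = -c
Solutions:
 h(c) = -sqrt(C1 + c^2)
 h(c) = sqrt(C1 + c^2)


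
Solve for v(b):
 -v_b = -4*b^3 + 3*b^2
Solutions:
 v(b) = C1 + b^4 - b^3


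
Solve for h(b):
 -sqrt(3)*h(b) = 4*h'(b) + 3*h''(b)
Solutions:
 h(b) = (C1*sin(b*sqrt(-4 + 3*sqrt(3))/3) + C2*cos(b*sqrt(-4 + 3*sqrt(3))/3))*exp(-2*b/3)


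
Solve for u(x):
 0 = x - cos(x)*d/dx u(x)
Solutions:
 u(x) = C1 + Integral(x/cos(x), x)


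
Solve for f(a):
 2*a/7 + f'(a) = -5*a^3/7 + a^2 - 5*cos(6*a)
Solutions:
 f(a) = C1 - 5*a^4/28 + a^3/3 - a^2/7 - 5*sin(6*a)/6


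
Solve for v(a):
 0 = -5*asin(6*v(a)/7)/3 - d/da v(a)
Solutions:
 Integral(1/asin(6*_y/7), (_y, v(a))) = C1 - 5*a/3


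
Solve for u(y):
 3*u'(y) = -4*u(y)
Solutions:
 u(y) = C1*exp(-4*y/3)


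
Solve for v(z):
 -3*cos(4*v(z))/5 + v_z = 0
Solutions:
 -3*z/5 - log(sin(4*v(z)) - 1)/8 + log(sin(4*v(z)) + 1)/8 = C1


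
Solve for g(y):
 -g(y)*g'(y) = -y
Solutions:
 g(y) = -sqrt(C1 + y^2)
 g(y) = sqrt(C1 + y^2)


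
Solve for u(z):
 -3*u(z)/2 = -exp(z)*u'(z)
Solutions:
 u(z) = C1*exp(-3*exp(-z)/2)


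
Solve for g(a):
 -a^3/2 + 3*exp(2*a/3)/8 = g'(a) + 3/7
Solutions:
 g(a) = C1 - a^4/8 - 3*a/7 + 9*exp(2*a/3)/16


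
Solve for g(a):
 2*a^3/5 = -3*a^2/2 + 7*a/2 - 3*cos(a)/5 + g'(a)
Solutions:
 g(a) = C1 + a^4/10 + a^3/2 - 7*a^2/4 + 3*sin(a)/5


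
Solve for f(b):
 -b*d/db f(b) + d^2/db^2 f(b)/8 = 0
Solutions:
 f(b) = C1 + C2*erfi(2*b)


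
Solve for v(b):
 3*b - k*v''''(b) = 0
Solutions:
 v(b) = C1 + C2*b + C3*b^2 + C4*b^3 + b^5/(40*k)


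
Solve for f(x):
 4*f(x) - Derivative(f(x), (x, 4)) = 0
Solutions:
 f(x) = C1*exp(-sqrt(2)*x) + C2*exp(sqrt(2)*x) + C3*sin(sqrt(2)*x) + C4*cos(sqrt(2)*x)


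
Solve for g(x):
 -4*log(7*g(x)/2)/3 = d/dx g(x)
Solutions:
 -3*Integral(1/(-log(_y) - log(7) + log(2)), (_y, g(x)))/4 = C1 - x


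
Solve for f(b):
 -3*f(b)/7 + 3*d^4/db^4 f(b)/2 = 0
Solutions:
 f(b) = C1*exp(-2^(1/4)*7^(3/4)*b/7) + C2*exp(2^(1/4)*7^(3/4)*b/7) + C3*sin(2^(1/4)*7^(3/4)*b/7) + C4*cos(2^(1/4)*7^(3/4)*b/7)


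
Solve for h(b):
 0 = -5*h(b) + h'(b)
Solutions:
 h(b) = C1*exp(5*b)


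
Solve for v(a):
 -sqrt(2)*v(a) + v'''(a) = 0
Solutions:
 v(a) = C3*exp(2^(1/6)*a) + (C1*sin(2^(1/6)*sqrt(3)*a/2) + C2*cos(2^(1/6)*sqrt(3)*a/2))*exp(-2^(1/6)*a/2)


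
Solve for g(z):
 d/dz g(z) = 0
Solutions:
 g(z) = C1


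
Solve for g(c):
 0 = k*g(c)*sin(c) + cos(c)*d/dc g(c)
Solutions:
 g(c) = C1*exp(k*log(cos(c)))


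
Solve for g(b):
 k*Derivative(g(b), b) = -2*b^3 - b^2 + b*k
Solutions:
 g(b) = C1 - b^4/(2*k) - b^3/(3*k) + b^2/2


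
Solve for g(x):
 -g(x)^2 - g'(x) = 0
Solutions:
 g(x) = 1/(C1 + x)


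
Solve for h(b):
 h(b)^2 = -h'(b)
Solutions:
 h(b) = 1/(C1 + b)


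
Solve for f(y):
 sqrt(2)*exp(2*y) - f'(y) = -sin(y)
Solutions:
 f(y) = C1 + sqrt(2)*exp(2*y)/2 - cos(y)


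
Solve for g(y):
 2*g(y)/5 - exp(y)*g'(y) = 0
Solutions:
 g(y) = C1*exp(-2*exp(-y)/5)


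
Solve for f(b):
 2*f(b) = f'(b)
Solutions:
 f(b) = C1*exp(2*b)


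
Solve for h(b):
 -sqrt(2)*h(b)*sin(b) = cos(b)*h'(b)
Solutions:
 h(b) = C1*cos(b)^(sqrt(2))


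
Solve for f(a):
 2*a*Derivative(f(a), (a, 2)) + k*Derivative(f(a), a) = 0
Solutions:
 f(a) = C1 + a^(1 - re(k)/2)*(C2*sin(log(a)*Abs(im(k))/2) + C3*cos(log(a)*im(k)/2))


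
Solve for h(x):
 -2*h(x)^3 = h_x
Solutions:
 h(x) = -sqrt(2)*sqrt(-1/(C1 - 2*x))/2
 h(x) = sqrt(2)*sqrt(-1/(C1 - 2*x))/2


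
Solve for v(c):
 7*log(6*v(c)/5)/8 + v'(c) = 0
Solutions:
 -8*Integral(1/(-log(_y) - log(6) + log(5)), (_y, v(c)))/7 = C1 - c


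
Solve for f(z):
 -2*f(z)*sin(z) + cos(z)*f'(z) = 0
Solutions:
 f(z) = C1/cos(z)^2


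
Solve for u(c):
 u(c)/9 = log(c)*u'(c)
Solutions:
 u(c) = C1*exp(li(c)/9)


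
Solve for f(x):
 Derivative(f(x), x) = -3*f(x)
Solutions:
 f(x) = C1*exp(-3*x)


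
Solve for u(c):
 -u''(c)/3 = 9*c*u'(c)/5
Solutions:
 u(c) = C1 + C2*erf(3*sqrt(30)*c/10)


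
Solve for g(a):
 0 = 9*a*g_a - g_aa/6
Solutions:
 g(a) = C1 + C2*erfi(3*sqrt(3)*a)


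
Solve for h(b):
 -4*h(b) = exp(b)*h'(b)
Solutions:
 h(b) = C1*exp(4*exp(-b))


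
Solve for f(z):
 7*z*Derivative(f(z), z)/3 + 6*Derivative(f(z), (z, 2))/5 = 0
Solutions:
 f(z) = C1 + C2*erf(sqrt(35)*z/6)


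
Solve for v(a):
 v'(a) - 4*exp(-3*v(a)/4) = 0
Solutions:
 v(a) = 4*log(C1 + 3*a)/3
 v(a) = 4*log((-1 - sqrt(3)*I)*(C1 + 3*a)^(1/3)/2)
 v(a) = 4*log((-1 + sqrt(3)*I)*(C1 + 3*a)^(1/3)/2)


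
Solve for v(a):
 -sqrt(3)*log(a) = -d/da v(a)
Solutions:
 v(a) = C1 + sqrt(3)*a*log(a) - sqrt(3)*a


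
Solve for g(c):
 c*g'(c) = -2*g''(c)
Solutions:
 g(c) = C1 + C2*erf(c/2)


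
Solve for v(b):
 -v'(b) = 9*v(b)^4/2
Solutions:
 v(b) = 2^(1/3)*(1/(C1 + 27*b))^(1/3)
 v(b) = 2^(1/3)*(-3^(2/3) - 3*3^(1/6)*I)*(1/(C1 + 9*b))^(1/3)/6
 v(b) = 2^(1/3)*(-3^(2/3) + 3*3^(1/6)*I)*(1/(C1 + 9*b))^(1/3)/6


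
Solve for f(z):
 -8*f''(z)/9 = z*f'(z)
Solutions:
 f(z) = C1 + C2*erf(3*z/4)


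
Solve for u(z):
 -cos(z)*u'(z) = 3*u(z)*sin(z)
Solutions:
 u(z) = C1*cos(z)^3


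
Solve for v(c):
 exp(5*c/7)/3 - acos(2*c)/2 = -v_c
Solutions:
 v(c) = C1 + c*acos(2*c)/2 - sqrt(1 - 4*c^2)/4 - 7*exp(5*c/7)/15


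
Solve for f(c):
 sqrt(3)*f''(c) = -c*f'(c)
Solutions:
 f(c) = C1 + C2*erf(sqrt(2)*3^(3/4)*c/6)


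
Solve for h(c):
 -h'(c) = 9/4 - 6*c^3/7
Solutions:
 h(c) = C1 + 3*c^4/14 - 9*c/4


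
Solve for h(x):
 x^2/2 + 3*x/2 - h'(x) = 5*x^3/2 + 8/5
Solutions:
 h(x) = C1 - 5*x^4/8 + x^3/6 + 3*x^2/4 - 8*x/5


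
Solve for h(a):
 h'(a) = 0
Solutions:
 h(a) = C1


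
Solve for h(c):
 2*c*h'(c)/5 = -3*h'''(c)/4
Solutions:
 h(c) = C1 + Integral(C2*airyai(-2*15^(2/3)*c/15) + C3*airybi(-2*15^(2/3)*c/15), c)


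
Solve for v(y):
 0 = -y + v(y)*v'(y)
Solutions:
 v(y) = -sqrt(C1 + y^2)
 v(y) = sqrt(C1 + y^2)


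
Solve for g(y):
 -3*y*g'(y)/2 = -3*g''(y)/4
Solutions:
 g(y) = C1 + C2*erfi(y)


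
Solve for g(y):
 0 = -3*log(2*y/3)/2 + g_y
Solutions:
 g(y) = C1 + 3*y*log(y)/2 - 3*y*log(3)/2 - 3*y/2 + 3*y*log(2)/2


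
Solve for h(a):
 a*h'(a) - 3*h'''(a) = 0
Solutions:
 h(a) = C1 + Integral(C2*airyai(3^(2/3)*a/3) + C3*airybi(3^(2/3)*a/3), a)


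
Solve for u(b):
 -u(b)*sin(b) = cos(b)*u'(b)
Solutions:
 u(b) = C1*cos(b)


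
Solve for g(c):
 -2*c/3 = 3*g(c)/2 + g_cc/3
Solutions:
 g(c) = C1*sin(3*sqrt(2)*c/2) + C2*cos(3*sqrt(2)*c/2) - 4*c/9


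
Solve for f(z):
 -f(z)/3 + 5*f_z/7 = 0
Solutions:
 f(z) = C1*exp(7*z/15)


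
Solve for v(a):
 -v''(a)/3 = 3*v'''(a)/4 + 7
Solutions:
 v(a) = C1 + C2*a + C3*exp(-4*a/9) - 21*a^2/2


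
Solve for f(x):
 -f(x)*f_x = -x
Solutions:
 f(x) = -sqrt(C1 + x^2)
 f(x) = sqrt(C1 + x^2)


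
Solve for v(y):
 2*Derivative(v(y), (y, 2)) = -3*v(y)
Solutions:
 v(y) = C1*sin(sqrt(6)*y/2) + C2*cos(sqrt(6)*y/2)


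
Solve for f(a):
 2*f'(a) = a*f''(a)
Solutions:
 f(a) = C1 + C2*a^3


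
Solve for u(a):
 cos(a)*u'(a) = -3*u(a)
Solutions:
 u(a) = C1*(sin(a) - 1)^(3/2)/(sin(a) + 1)^(3/2)


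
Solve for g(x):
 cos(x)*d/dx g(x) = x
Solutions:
 g(x) = C1 + Integral(x/cos(x), x)


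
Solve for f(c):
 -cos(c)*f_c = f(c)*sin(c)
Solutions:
 f(c) = C1*cos(c)


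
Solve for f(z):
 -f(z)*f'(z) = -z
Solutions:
 f(z) = -sqrt(C1 + z^2)
 f(z) = sqrt(C1 + z^2)


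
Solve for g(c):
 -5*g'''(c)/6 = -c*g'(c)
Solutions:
 g(c) = C1 + Integral(C2*airyai(5^(2/3)*6^(1/3)*c/5) + C3*airybi(5^(2/3)*6^(1/3)*c/5), c)


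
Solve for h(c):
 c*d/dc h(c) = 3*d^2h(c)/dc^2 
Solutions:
 h(c) = C1 + C2*erfi(sqrt(6)*c/6)


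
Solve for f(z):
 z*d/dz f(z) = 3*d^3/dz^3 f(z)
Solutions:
 f(z) = C1 + Integral(C2*airyai(3^(2/3)*z/3) + C3*airybi(3^(2/3)*z/3), z)


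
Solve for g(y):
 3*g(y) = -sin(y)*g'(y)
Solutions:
 g(y) = C1*(cos(y) + 1)^(3/2)/(cos(y) - 1)^(3/2)


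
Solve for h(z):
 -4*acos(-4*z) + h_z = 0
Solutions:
 h(z) = C1 + 4*z*acos(-4*z) + sqrt(1 - 16*z^2)


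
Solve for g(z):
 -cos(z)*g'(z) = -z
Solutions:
 g(z) = C1 + Integral(z/cos(z), z)


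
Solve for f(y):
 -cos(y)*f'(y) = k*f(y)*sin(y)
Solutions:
 f(y) = C1*exp(k*log(cos(y)))


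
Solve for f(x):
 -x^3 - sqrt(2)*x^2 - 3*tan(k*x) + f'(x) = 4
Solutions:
 f(x) = C1 + x^4/4 + sqrt(2)*x^3/3 + 4*x + 3*Piecewise((-log(cos(k*x))/k, Ne(k, 0)), (0, True))


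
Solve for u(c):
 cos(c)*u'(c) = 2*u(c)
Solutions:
 u(c) = C1*(sin(c) + 1)/(sin(c) - 1)


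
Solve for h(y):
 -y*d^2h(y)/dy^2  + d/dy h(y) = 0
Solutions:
 h(y) = C1 + C2*y^2


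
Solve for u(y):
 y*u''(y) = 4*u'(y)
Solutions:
 u(y) = C1 + C2*y^5


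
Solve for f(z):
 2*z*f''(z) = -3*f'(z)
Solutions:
 f(z) = C1 + C2/sqrt(z)


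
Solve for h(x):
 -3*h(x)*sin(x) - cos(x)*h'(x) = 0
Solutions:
 h(x) = C1*cos(x)^3


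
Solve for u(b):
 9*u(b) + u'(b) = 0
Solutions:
 u(b) = C1*exp(-9*b)


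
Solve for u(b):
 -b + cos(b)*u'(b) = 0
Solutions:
 u(b) = C1 + Integral(b/cos(b), b)


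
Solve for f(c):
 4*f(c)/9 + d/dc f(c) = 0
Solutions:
 f(c) = C1*exp(-4*c/9)


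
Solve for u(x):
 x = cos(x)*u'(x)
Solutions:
 u(x) = C1 + Integral(x/cos(x), x)


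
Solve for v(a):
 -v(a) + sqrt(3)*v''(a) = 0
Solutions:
 v(a) = C1*exp(-3^(3/4)*a/3) + C2*exp(3^(3/4)*a/3)


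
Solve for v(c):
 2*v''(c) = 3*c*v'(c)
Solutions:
 v(c) = C1 + C2*erfi(sqrt(3)*c/2)


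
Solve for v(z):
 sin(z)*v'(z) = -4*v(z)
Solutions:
 v(z) = C1*(cos(z)^2 + 2*cos(z) + 1)/(cos(z)^2 - 2*cos(z) + 1)


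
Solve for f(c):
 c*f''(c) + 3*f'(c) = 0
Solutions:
 f(c) = C1 + C2/c^2


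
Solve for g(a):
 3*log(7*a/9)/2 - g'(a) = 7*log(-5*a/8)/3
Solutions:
 g(a) = C1 - 5*a*log(a)/6 + a*(-3*log(15) + 5/6 + log(7)/2 + 2*log(5)/3 + log(896) - 7*I*pi/3)


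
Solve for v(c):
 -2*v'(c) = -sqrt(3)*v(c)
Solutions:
 v(c) = C1*exp(sqrt(3)*c/2)


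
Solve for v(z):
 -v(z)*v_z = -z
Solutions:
 v(z) = -sqrt(C1 + z^2)
 v(z) = sqrt(C1 + z^2)


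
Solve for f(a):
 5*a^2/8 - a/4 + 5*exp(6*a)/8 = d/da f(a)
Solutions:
 f(a) = C1 + 5*a^3/24 - a^2/8 + 5*exp(6*a)/48


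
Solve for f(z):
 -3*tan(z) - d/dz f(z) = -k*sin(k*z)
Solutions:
 f(z) = C1 + k*Piecewise((-cos(k*z)/k, Ne(k, 0)), (0, True)) + 3*log(cos(z))


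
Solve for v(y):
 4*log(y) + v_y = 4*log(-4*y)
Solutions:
 v(y) = C1 + 4*y*(2*log(2) + I*pi)


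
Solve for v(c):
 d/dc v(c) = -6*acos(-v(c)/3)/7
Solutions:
 Integral(1/acos(-_y/3), (_y, v(c))) = C1 - 6*c/7


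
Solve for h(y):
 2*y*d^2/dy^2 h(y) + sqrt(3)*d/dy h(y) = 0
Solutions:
 h(y) = C1 + C2*y^(1 - sqrt(3)/2)


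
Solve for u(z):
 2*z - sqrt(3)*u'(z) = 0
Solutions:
 u(z) = C1 + sqrt(3)*z^2/3


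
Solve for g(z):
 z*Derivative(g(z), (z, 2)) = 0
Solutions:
 g(z) = C1 + C2*z


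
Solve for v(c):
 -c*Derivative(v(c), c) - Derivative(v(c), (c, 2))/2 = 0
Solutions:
 v(c) = C1 + C2*erf(c)


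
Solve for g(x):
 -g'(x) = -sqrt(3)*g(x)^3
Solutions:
 g(x) = -sqrt(2)*sqrt(-1/(C1 + sqrt(3)*x))/2
 g(x) = sqrt(2)*sqrt(-1/(C1 + sqrt(3)*x))/2


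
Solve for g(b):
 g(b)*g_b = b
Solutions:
 g(b) = -sqrt(C1 + b^2)
 g(b) = sqrt(C1 + b^2)


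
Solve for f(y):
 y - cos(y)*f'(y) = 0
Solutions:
 f(y) = C1 + Integral(y/cos(y), y)


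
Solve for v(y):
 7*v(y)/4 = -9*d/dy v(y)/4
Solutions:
 v(y) = C1*exp(-7*y/9)


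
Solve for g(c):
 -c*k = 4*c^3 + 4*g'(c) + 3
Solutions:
 g(c) = C1 - c^4/4 - c^2*k/8 - 3*c/4


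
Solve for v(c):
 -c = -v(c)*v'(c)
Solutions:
 v(c) = -sqrt(C1 + c^2)
 v(c) = sqrt(C1 + c^2)


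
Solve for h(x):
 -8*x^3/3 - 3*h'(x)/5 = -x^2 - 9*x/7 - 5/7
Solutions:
 h(x) = C1 - 10*x^4/9 + 5*x^3/9 + 15*x^2/14 + 25*x/21


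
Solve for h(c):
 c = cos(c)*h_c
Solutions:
 h(c) = C1 + Integral(c/cos(c), c)


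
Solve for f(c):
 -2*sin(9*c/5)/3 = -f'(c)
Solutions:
 f(c) = C1 - 10*cos(9*c/5)/27


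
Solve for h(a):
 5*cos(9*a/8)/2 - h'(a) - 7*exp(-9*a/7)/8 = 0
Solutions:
 h(a) = C1 + 20*sin(9*a/8)/9 + 49*exp(-9*a/7)/72


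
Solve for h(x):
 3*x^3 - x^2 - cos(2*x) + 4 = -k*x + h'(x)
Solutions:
 h(x) = C1 + k*x^2/2 + 3*x^4/4 - x^3/3 + 4*x - sin(2*x)/2


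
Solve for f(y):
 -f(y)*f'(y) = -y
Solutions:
 f(y) = -sqrt(C1 + y^2)
 f(y) = sqrt(C1 + y^2)


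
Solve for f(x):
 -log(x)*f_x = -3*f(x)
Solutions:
 f(x) = C1*exp(3*li(x))


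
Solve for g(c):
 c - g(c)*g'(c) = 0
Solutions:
 g(c) = -sqrt(C1 + c^2)
 g(c) = sqrt(C1 + c^2)


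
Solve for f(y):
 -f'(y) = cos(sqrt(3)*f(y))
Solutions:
 f(y) = sqrt(3)*(pi - asin((exp(2*sqrt(3)*C1) + exp(2*sqrt(3)*y))/(exp(2*sqrt(3)*C1) - exp(2*sqrt(3)*y))))/3
 f(y) = sqrt(3)*asin((exp(2*sqrt(3)*C1) + exp(2*sqrt(3)*y))/(exp(2*sqrt(3)*C1) - exp(2*sqrt(3)*y)))/3


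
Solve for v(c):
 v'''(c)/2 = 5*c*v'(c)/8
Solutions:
 v(c) = C1 + Integral(C2*airyai(10^(1/3)*c/2) + C3*airybi(10^(1/3)*c/2), c)


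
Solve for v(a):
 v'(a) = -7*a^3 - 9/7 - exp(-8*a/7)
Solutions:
 v(a) = C1 - 7*a^4/4 - 9*a/7 + 7*exp(-8*a/7)/8


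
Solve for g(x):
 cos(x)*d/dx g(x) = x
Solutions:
 g(x) = C1 + Integral(x/cos(x), x)


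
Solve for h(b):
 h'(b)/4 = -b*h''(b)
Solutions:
 h(b) = C1 + C2*b^(3/4)


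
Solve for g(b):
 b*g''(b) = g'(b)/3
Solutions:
 g(b) = C1 + C2*b^(4/3)


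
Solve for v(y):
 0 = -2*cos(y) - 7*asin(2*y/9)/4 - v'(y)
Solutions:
 v(y) = C1 - 7*y*asin(2*y/9)/4 - 7*sqrt(81 - 4*y^2)/8 - 2*sin(y)


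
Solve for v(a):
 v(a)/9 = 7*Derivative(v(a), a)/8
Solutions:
 v(a) = C1*exp(8*a/63)


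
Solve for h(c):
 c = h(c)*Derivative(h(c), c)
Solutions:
 h(c) = -sqrt(C1 + c^2)
 h(c) = sqrt(C1 + c^2)


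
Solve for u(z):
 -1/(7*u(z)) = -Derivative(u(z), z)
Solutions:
 u(z) = -sqrt(C1 + 14*z)/7
 u(z) = sqrt(C1 + 14*z)/7


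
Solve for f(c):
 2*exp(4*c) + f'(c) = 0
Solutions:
 f(c) = C1 - exp(4*c)/2


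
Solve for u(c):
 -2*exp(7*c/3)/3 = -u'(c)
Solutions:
 u(c) = C1 + 2*exp(7*c/3)/7


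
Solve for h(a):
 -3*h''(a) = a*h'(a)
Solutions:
 h(a) = C1 + C2*erf(sqrt(6)*a/6)


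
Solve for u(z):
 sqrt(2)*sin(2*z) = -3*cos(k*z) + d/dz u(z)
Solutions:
 u(z) = C1 - sqrt(2)*cos(2*z)/2 + 3*sin(k*z)/k


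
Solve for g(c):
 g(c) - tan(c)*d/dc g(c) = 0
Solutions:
 g(c) = C1*sin(c)


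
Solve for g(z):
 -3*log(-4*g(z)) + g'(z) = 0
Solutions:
 -Integral(1/(log(-_y) + 2*log(2)), (_y, g(z)))/3 = C1 - z


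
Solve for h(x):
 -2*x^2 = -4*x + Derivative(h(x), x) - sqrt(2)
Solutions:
 h(x) = C1 - 2*x^3/3 + 2*x^2 + sqrt(2)*x


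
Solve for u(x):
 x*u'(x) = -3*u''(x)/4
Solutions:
 u(x) = C1 + C2*erf(sqrt(6)*x/3)


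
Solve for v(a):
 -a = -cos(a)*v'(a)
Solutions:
 v(a) = C1 + Integral(a/cos(a), a)


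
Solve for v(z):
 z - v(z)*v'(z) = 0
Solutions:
 v(z) = -sqrt(C1 + z^2)
 v(z) = sqrt(C1 + z^2)


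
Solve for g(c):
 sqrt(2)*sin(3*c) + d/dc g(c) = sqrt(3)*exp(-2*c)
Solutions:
 g(c) = C1 + sqrt(2)*cos(3*c)/3 - sqrt(3)*exp(-2*c)/2


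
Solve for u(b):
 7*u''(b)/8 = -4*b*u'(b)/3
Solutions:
 u(b) = C1 + C2*erf(4*sqrt(21)*b/21)


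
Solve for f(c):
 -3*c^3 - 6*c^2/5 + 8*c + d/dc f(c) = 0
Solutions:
 f(c) = C1 + 3*c^4/4 + 2*c^3/5 - 4*c^2


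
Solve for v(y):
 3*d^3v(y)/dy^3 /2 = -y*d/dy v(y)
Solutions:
 v(y) = C1 + Integral(C2*airyai(-2^(1/3)*3^(2/3)*y/3) + C3*airybi(-2^(1/3)*3^(2/3)*y/3), y)


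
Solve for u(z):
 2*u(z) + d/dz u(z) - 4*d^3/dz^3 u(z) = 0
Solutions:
 u(z) = C1*exp(-3^(1/3)*z*(3^(1/3)/(sqrt(321) + 18)^(1/3) + (sqrt(321) + 18)^(1/3))/12)*sin(3^(1/6)*z*(-3^(2/3)*(sqrt(321) + 18)^(1/3) + 3/(sqrt(321) + 18)^(1/3))/12) + C2*exp(-3^(1/3)*z*(3^(1/3)/(sqrt(321) + 18)^(1/3) + (sqrt(321) + 18)^(1/3))/12)*cos(3^(1/6)*z*(-3^(2/3)*(sqrt(321) + 18)^(1/3) + 3/(sqrt(321) + 18)^(1/3))/12) + C3*exp(3^(1/3)*z*(3^(1/3)/(sqrt(321) + 18)^(1/3) + (sqrt(321) + 18)^(1/3))/6)


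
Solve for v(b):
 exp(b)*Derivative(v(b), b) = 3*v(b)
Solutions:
 v(b) = C1*exp(-3*exp(-b))


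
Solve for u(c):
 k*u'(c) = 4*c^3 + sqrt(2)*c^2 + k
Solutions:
 u(c) = C1 + c^4/k + sqrt(2)*c^3/(3*k) + c


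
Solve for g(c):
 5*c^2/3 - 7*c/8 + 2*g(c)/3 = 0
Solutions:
 g(c) = c*(21 - 40*c)/16


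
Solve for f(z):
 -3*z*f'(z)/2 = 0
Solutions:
 f(z) = C1


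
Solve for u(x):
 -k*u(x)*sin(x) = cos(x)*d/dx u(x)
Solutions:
 u(x) = C1*exp(k*log(cos(x)))


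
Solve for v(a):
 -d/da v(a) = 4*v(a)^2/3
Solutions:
 v(a) = 3/(C1 + 4*a)


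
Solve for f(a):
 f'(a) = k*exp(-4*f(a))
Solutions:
 f(a) = log(-I*(C1 + 4*a*k)^(1/4))
 f(a) = log(I*(C1 + 4*a*k)^(1/4))
 f(a) = log(-(C1 + 4*a*k)^(1/4))
 f(a) = log(C1 + 4*a*k)/4


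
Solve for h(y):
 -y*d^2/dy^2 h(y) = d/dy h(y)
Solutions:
 h(y) = C1 + C2*log(y)


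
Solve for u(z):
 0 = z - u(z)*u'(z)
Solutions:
 u(z) = -sqrt(C1 + z^2)
 u(z) = sqrt(C1 + z^2)


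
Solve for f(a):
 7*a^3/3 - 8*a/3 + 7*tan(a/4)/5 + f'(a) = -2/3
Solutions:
 f(a) = C1 - 7*a^4/12 + 4*a^2/3 - 2*a/3 + 28*log(cos(a/4))/5


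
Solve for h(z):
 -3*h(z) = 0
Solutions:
 h(z) = 0


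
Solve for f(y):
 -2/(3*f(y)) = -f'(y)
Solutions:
 f(y) = -sqrt(C1 + 12*y)/3
 f(y) = sqrt(C1 + 12*y)/3


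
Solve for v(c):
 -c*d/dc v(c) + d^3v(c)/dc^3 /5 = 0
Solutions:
 v(c) = C1 + Integral(C2*airyai(5^(1/3)*c) + C3*airybi(5^(1/3)*c), c)


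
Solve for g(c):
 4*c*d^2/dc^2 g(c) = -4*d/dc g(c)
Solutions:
 g(c) = C1 + C2*log(c)


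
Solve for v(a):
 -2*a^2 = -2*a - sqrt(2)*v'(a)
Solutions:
 v(a) = C1 + sqrt(2)*a^3/3 - sqrt(2)*a^2/2


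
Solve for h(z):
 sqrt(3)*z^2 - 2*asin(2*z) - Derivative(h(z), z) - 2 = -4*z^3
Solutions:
 h(z) = C1 + z^4 + sqrt(3)*z^3/3 - 2*z*asin(2*z) - 2*z - sqrt(1 - 4*z^2)


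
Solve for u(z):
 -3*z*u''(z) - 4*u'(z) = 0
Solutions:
 u(z) = C1 + C2/z^(1/3)


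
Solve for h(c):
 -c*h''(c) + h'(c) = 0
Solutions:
 h(c) = C1 + C2*c^2


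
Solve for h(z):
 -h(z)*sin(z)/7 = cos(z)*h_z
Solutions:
 h(z) = C1*cos(z)^(1/7)


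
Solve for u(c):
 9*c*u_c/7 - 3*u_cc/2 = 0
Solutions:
 u(c) = C1 + C2*erfi(sqrt(21)*c/7)


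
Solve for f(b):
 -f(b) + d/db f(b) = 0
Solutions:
 f(b) = C1*exp(b)


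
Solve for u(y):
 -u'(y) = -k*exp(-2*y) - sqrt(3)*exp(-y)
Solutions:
 u(y) = C1 - k*exp(-2*y)/2 - sqrt(3)*exp(-y)


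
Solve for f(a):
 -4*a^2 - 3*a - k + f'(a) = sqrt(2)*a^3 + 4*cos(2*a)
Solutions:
 f(a) = C1 + sqrt(2)*a^4/4 + 4*a^3/3 + 3*a^2/2 + a*k + 2*sin(2*a)


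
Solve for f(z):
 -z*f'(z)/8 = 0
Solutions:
 f(z) = C1


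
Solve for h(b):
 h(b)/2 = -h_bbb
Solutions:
 h(b) = C3*exp(-2^(2/3)*b/2) + (C1*sin(2^(2/3)*sqrt(3)*b/4) + C2*cos(2^(2/3)*sqrt(3)*b/4))*exp(2^(2/3)*b/4)


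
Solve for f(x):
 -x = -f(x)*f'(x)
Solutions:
 f(x) = -sqrt(C1 + x^2)
 f(x) = sqrt(C1 + x^2)


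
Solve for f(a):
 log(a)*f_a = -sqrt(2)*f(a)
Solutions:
 f(a) = C1*exp(-sqrt(2)*li(a))


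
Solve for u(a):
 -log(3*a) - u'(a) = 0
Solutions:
 u(a) = C1 - a*log(a) - a*log(3) + a


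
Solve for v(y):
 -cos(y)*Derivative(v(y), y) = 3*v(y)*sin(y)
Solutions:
 v(y) = C1*cos(y)^3


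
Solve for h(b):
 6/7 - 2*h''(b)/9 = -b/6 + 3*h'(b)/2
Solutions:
 h(b) = C1 + C2*exp(-27*b/4) + b^2/18 + 944*b/1701


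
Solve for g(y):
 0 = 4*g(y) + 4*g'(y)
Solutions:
 g(y) = C1*exp(-y)


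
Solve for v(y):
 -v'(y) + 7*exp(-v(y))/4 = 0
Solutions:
 v(y) = log(C1 + 7*y/4)


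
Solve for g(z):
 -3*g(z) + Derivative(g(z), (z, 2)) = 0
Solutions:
 g(z) = C1*exp(-sqrt(3)*z) + C2*exp(sqrt(3)*z)


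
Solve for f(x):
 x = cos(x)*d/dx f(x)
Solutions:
 f(x) = C1 + Integral(x/cos(x), x)


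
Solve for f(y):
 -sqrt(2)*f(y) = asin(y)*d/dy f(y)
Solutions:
 f(y) = C1*exp(-sqrt(2)*Integral(1/asin(y), y))


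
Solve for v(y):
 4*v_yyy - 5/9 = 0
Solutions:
 v(y) = C1 + C2*y + C3*y^2 + 5*y^3/216


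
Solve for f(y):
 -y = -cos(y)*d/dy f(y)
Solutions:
 f(y) = C1 + Integral(y/cos(y), y)


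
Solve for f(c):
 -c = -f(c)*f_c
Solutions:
 f(c) = -sqrt(C1 + c^2)
 f(c) = sqrt(C1 + c^2)


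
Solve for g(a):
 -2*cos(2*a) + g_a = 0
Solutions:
 g(a) = C1 + sin(2*a)


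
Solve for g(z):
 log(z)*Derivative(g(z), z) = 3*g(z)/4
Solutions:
 g(z) = C1*exp(3*li(z)/4)


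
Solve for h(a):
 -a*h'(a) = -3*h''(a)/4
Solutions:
 h(a) = C1 + C2*erfi(sqrt(6)*a/3)


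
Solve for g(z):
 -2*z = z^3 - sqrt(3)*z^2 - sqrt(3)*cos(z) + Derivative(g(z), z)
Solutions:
 g(z) = C1 - z^4/4 + sqrt(3)*z^3/3 - z^2 + sqrt(3)*sin(z)


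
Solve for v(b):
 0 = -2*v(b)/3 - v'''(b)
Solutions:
 v(b) = C3*exp(-2^(1/3)*3^(2/3)*b/3) + (C1*sin(2^(1/3)*3^(1/6)*b/2) + C2*cos(2^(1/3)*3^(1/6)*b/2))*exp(2^(1/3)*3^(2/3)*b/6)


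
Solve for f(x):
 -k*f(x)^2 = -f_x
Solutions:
 f(x) = -1/(C1 + k*x)


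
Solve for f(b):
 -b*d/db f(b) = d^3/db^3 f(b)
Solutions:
 f(b) = C1 + Integral(C2*airyai(-b) + C3*airybi(-b), b)


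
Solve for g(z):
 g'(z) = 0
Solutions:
 g(z) = C1


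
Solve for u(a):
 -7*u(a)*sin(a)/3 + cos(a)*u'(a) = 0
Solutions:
 u(a) = C1/cos(a)^(7/3)


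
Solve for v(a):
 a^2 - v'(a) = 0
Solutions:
 v(a) = C1 + a^3/3


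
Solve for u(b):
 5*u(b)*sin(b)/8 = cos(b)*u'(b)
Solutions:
 u(b) = C1/cos(b)^(5/8)


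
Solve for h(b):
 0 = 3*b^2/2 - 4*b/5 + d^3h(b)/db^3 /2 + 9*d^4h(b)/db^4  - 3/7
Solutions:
 h(b) = C1 + C2*b + C3*b^2 + C4*exp(-b/18) - b^5/20 + 137*b^4/30 - 11503*b^3/35


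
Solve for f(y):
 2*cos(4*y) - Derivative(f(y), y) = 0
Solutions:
 f(y) = C1 + sin(4*y)/2


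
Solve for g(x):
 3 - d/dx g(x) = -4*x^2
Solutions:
 g(x) = C1 + 4*x^3/3 + 3*x


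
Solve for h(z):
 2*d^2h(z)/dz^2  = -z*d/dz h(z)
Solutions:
 h(z) = C1 + C2*erf(z/2)


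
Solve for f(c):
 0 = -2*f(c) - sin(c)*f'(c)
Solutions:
 f(c) = C1*(cos(c) + 1)/(cos(c) - 1)


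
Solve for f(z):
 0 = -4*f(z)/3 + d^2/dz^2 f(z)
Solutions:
 f(z) = C1*exp(-2*sqrt(3)*z/3) + C2*exp(2*sqrt(3)*z/3)


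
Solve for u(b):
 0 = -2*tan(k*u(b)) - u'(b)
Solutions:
 u(b) = Piecewise((-asin(exp(C1*k - 2*b*k))/k + pi/k, Ne(k, 0)), (nan, True))
 u(b) = Piecewise((asin(exp(C1*k - 2*b*k))/k, Ne(k, 0)), (nan, True))


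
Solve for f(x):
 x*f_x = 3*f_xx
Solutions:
 f(x) = C1 + C2*erfi(sqrt(6)*x/6)


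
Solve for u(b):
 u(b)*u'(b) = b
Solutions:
 u(b) = -sqrt(C1 + b^2)
 u(b) = sqrt(C1 + b^2)


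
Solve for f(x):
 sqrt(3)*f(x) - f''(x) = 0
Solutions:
 f(x) = C1*exp(-3^(1/4)*x) + C2*exp(3^(1/4)*x)


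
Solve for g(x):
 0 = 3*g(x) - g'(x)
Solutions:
 g(x) = C1*exp(3*x)


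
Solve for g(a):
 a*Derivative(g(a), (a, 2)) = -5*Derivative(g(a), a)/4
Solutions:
 g(a) = C1 + C2/a^(1/4)


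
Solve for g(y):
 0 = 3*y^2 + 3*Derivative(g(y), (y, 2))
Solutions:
 g(y) = C1 + C2*y - y^4/12


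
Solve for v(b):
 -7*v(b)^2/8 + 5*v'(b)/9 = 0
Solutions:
 v(b) = -40/(C1 + 63*b)


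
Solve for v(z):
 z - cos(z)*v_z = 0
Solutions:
 v(z) = C1 + Integral(z/cos(z), z)


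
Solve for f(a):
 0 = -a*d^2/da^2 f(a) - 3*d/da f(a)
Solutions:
 f(a) = C1 + C2/a^2


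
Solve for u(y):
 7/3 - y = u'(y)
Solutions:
 u(y) = C1 - y^2/2 + 7*y/3


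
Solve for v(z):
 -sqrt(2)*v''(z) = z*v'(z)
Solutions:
 v(z) = C1 + C2*erf(2^(1/4)*z/2)


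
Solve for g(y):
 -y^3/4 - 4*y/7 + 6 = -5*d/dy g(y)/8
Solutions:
 g(y) = C1 + y^4/10 + 16*y^2/35 - 48*y/5


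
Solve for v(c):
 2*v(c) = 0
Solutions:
 v(c) = 0


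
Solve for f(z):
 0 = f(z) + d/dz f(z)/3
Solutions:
 f(z) = C1*exp(-3*z)
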